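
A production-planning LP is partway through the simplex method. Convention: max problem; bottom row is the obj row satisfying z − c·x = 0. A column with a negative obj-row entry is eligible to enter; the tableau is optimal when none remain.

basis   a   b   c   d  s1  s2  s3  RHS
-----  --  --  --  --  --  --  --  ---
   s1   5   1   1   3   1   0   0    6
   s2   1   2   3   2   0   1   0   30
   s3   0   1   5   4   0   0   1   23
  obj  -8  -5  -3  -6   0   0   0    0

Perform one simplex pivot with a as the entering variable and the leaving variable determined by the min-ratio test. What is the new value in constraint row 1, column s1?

1/5

Ratio test on column a — row 1: 6/5 = 6/5; row 2: 30/1 = 30; row 3: entry 0 ≤ 0. Minimum is 6/5 at row 1 (s1 leaves); pivot element 5.
Divide row 1 by 5; eliminate column a from the other rows.
In the new row 1, the s1 entry is the old entry divided by the pivot: 1/5 = 1/5.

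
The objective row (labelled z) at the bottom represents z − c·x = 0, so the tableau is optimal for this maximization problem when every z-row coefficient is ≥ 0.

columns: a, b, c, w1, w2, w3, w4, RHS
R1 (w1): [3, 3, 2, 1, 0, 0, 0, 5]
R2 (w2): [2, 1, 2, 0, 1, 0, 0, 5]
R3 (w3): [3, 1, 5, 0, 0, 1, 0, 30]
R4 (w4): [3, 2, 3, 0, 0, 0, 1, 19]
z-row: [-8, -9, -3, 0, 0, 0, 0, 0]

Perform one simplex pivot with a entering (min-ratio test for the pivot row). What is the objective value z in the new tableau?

40/3

Ratio test on column a — row 1: 5/3 = 5/3; row 2: 5/2 = 5/2; row 3: 30/3 = 10; row 4: 19/3 = 19/3. Minimum is 5/3 at row 1 (w1 leaves); pivot element 3.
Pivot on row 1; the z-row RHS becomes 0 − (-8)·(5/3) = 40/3.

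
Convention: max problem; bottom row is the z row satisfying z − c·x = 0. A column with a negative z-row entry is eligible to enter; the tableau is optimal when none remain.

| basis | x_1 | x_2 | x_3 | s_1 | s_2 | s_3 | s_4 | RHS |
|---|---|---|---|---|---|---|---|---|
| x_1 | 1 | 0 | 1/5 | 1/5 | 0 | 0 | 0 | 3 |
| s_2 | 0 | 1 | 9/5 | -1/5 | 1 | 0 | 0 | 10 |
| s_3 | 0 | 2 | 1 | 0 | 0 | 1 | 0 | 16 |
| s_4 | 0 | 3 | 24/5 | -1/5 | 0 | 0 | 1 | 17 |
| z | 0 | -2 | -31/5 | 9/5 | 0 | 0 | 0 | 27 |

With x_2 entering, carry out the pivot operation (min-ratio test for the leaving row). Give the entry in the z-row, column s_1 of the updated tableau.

Ratio test on column x_2 — row 1: entry 0 ≤ 0; row 2: 10/1 = 10; row 3: 16/2 = 8; row 4: 17/3 = 17/3. Minimum is 17/3 at row 4 (s_4 leaves); pivot element 3.
Divide row 4 by 3; eliminate column x_2 from the other rows.
z-row update in column s_1: 9/5 − (-2)·(-1/15) = 5/3.

5/3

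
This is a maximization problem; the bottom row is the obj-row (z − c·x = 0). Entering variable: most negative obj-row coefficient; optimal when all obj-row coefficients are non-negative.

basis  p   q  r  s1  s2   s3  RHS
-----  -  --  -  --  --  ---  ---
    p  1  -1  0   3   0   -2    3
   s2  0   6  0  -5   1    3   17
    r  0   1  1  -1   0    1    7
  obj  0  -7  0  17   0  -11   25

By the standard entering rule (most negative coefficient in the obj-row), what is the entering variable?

s3

Negative obj-row entries: q: -7, s3: -11.
The most negative is -11 in column s3, so s3 enters.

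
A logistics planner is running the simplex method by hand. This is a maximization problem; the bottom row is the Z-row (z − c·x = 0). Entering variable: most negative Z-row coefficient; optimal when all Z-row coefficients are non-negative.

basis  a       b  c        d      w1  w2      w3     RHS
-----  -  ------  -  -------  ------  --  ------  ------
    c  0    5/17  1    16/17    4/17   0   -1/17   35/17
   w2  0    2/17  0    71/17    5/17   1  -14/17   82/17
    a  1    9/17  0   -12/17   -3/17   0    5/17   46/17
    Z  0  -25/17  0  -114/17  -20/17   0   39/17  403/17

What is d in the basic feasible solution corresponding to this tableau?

0

d is not in the basis, so in the current basic feasible solution d = 0.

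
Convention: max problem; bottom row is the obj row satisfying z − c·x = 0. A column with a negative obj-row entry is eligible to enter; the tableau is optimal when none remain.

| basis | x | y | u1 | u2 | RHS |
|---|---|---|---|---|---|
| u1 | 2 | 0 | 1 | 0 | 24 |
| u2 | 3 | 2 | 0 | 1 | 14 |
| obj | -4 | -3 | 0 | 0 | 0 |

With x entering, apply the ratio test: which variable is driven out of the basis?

Column x entries and ratios — u1: 24/2 = 12; u2: 14/3 = 14/3.
Smallest ratio is 14/3 in the row of u2, so u2 leaves.

u2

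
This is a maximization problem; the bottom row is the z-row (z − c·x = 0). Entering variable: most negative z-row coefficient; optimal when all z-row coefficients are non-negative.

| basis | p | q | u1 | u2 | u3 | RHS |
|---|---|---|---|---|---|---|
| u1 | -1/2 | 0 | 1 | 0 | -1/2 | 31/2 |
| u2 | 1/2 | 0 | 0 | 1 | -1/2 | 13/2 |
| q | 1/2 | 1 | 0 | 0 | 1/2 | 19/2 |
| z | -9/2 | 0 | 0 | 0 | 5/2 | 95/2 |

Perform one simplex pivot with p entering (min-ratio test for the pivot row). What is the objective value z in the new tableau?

Ratio test on column p — row 1: entry -1/2 ≤ 0; row 2: (13/2)/(1/2) = 13; row 3: (19/2)/(1/2) = 19. Minimum is 13 at row 2 (u2 leaves); pivot element 1/2.
Pivot on row 2; the z-row RHS becomes 95/2 − (-9/2)·13 = 106.

106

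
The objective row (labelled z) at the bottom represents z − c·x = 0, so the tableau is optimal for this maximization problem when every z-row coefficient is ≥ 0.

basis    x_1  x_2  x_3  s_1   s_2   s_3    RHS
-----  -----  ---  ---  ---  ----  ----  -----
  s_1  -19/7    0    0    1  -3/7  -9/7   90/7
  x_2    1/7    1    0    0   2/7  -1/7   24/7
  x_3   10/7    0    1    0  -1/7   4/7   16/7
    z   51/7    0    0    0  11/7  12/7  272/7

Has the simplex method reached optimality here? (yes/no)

Every z-row coefficient is ≥ 0, so the tableau is optimal.

yes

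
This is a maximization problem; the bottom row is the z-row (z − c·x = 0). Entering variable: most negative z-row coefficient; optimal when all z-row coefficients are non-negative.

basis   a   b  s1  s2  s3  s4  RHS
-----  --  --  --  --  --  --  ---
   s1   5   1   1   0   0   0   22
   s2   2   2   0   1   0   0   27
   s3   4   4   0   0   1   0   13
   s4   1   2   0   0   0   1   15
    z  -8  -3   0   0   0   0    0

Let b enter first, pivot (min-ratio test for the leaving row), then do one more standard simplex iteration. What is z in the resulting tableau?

Ratio test on column b — row 1: 22/1 = 22; row 2: 27/2 = 27/2; row 3: 13/4 = 13/4; row 4: 15/2 = 15/2. Minimum is 13/4 at row 3 (s3 leaves); pivot element 4.
Pivot on row 3; the z-row RHS becomes 0 − (-3)·(13/4) = 39/4.
Next entering variable (most negative z-row entry -5): a.
Ratio test on column a — row 1: (75/4)/4 = 75/16; row 2: entry 0 ≤ 0; row 3: (13/4)/1 = 13/4; row 4: entry -1 ≤ 0. Minimum is 13/4 at row 3 (b leaves); pivot element 1.
After the second pivot the z-row RHS is 39/4 − (-5)·(13/4) = 26.

26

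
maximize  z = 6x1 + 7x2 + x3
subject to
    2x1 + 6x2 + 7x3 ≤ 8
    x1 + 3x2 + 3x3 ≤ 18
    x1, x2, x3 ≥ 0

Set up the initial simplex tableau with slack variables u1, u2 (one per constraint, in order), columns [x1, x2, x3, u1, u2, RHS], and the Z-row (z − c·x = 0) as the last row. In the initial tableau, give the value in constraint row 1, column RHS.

The RHS of constraint 1 is b_1 = 8.

8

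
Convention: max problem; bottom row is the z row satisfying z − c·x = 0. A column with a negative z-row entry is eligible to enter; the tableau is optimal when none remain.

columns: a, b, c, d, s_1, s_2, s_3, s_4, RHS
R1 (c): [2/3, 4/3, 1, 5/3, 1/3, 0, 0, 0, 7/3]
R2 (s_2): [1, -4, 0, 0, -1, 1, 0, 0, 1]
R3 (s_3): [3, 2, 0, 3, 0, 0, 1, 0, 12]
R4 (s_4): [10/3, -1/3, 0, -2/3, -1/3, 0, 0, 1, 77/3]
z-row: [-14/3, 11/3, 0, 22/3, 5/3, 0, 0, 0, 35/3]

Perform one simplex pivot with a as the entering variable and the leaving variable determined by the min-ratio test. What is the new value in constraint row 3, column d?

3

Ratio test on column a — row 1: (7/3)/(2/3) = 7/2; row 2: 1/1 = 1; row 3: 12/3 = 4; row 4: (77/3)/(10/3) = 77/10. Minimum is 1 at row 2 (s_2 leaves); pivot element 1.
Divide row 2 by 1; eliminate column a from the other rows.
Row 3 update in column d: 3 − 3·0 = 3.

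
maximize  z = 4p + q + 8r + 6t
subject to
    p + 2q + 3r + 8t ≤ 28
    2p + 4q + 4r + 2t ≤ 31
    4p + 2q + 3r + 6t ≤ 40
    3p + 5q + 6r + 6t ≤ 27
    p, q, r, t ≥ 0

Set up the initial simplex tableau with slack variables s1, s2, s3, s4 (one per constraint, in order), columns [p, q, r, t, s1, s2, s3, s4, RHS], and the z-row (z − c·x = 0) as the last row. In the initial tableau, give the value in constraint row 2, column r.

4

Constraint 2 has coefficient 4 on r.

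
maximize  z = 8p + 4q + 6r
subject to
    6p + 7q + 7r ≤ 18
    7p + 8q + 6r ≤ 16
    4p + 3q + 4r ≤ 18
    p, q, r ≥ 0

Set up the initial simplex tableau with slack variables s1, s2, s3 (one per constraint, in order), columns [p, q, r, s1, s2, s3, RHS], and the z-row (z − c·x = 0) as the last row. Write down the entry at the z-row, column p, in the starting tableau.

The z-row carries the negated objective coefficients: the p entry is -8.

-8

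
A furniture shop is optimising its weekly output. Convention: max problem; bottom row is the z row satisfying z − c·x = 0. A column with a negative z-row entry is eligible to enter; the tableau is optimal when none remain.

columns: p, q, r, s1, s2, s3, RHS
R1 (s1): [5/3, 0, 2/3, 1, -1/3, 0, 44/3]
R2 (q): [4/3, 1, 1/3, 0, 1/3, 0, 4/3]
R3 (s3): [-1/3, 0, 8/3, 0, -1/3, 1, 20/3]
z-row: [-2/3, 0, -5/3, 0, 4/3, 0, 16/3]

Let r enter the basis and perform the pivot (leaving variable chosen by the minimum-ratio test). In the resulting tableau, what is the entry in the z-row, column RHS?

19/2

Ratio test on column r — row 1: (44/3)/(2/3) = 22; row 2: (4/3)/(1/3) = 4; row 3: (20/3)/(8/3) = 5/2. Minimum is 5/2 at row 3 (s3 leaves); pivot element 8/3.
Divide row 3 by 8/3; eliminate column r from the other rows.
z-row update in column RHS: 16/3 − (-5/3)·(5/2) = 19/2.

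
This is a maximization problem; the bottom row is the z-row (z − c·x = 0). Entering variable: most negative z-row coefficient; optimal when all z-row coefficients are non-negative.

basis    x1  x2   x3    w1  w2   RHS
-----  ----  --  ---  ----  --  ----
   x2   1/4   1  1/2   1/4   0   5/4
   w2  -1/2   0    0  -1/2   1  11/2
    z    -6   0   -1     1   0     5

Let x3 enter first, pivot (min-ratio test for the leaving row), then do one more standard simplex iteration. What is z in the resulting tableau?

35

Ratio test on column x3 — row 1: (5/4)/(1/2) = 5/2; row 2: entry 0 ≤ 0. Minimum is 5/2 at row 1 (x2 leaves); pivot element 1/2.
Pivot on row 1; the z-row RHS becomes 5 − (-1)·(5/2) = 15/2.
Next entering variable (most negative z-row entry -11/2): x1.
Ratio test on column x1 — row 1: (5/2)/(1/2) = 5; row 2: entry -1/2 ≤ 0. Minimum is 5 at row 1 (x3 leaves); pivot element 1/2.
After the second pivot the z-row RHS is 15/2 − (-11/2)·5 = 35.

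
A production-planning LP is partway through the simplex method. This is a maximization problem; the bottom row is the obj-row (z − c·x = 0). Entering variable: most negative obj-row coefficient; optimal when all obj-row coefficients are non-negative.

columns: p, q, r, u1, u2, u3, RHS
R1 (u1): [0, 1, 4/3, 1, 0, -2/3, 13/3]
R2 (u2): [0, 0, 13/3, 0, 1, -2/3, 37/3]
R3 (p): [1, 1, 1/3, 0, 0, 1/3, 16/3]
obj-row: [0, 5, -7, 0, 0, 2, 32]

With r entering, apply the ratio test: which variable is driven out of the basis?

Column r entries and ratios — u1: (13/3)/(4/3) = 13/4; u2: (37/3)/(13/3) = 37/13; p: (16/3)/(1/3) = 16.
Smallest ratio is 37/13 in the row of u2, so u2 leaves.

u2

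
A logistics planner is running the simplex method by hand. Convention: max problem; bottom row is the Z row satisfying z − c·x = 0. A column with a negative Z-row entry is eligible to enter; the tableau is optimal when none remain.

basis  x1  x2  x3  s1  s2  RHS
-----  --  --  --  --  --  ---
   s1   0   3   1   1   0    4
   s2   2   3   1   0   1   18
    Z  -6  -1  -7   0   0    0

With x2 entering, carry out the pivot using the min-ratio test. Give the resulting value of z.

Ratio test on column x2 — row 1: 4/3 = 4/3; row 2: 18/3 = 6. Minimum is 4/3 at row 1 (s1 leaves); pivot element 3.
Pivot on row 1; the Z-row RHS becomes 0 − (-1)·(4/3) = 4/3.

4/3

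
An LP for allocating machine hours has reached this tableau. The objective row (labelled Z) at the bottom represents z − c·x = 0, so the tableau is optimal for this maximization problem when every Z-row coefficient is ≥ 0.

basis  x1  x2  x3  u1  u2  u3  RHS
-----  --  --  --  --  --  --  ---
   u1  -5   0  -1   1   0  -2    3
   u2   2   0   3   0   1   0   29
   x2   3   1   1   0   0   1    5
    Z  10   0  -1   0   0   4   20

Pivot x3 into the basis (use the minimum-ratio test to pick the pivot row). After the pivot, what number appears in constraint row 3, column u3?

1

Ratio test on column x3 — row 1: entry -1 ≤ 0; row 2: 29/3 = 29/3; row 3: 5/1 = 5. Minimum is 5 at row 3 (x2 leaves); pivot element 1.
Divide row 3 by 1; eliminate column x3 from the other rows.
In the new row 3, the u3 entry is the old entry divided by the pivot: 1/1 = 1.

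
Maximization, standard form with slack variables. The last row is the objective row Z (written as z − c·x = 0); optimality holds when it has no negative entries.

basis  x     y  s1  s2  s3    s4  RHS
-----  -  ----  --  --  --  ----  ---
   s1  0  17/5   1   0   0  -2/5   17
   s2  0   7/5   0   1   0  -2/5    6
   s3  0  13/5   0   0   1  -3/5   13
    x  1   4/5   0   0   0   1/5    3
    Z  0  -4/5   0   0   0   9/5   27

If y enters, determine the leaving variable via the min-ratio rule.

Column y entries and ratios — s1: 17/(17/5) = 5; s2: 6/(7/5) = 30/7; s3: 13/(13/5) = 5; x: 3/(4/5) = 15/4.
Smallest ratio is 15/4 in the row of x, so x leaves.

x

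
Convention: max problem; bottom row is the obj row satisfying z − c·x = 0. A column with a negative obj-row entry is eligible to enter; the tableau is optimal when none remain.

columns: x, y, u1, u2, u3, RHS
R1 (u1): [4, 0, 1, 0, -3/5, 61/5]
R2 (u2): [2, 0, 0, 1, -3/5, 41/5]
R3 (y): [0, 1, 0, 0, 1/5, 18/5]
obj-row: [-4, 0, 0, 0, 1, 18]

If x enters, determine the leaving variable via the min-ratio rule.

Column x entries and ratios — u1: (61/5)/4 = 61/20; u2: (41/5)/2 = 41/10; y: 0 ≤ 0, skip.
Smallest ratio is 61/20 in the row of u1, so u1 leaves.

u1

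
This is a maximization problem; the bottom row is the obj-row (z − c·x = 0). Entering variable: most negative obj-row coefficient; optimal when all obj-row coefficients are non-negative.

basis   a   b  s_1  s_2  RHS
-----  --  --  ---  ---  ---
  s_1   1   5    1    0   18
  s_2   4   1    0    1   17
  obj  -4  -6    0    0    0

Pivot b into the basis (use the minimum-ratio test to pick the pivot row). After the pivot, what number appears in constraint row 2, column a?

19/5

Ratio test on column b — row 1: 18/5 = 18/5; row 2: 17/1 = 17. Minimum is 18/5 at row 1 (s_1 leaves); pivot element 5.
Divide row 1 by 5; eliminate column b from the other rows.
Row 2 update in column a: 4 − 1·(1/5) = 19/5.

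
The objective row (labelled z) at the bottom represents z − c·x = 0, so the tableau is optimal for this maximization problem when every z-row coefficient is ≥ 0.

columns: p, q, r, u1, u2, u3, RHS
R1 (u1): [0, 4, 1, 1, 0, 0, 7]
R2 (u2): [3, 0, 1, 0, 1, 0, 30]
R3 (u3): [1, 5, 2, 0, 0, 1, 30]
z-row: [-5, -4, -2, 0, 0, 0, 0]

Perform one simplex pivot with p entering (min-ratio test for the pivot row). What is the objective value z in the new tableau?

Ratio test on column p — row 1: entry 0 ≤ 0; row 2: 30/3 = 10; row 3: 30/1 = 30. Minimum is 10 at row 2 (u2 leaves); pivot element 3.
Pivot on row 2; the z-row RHS becomes 0 − (-5)·10 = 50.

50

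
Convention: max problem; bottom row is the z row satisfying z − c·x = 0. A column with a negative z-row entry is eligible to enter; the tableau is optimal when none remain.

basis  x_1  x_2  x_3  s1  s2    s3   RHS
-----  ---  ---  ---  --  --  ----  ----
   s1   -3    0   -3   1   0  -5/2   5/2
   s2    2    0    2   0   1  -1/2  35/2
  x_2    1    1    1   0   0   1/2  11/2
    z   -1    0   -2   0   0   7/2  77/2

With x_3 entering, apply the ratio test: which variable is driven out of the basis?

Column x_3 entries and ratios — s1: -3 ≤ 0, skip; s2: (35/2)/2 = 35/4; x_2: (11/2)/1 = 11/2.
Smallest ratio is 11/2 in the row of x_2, so x_2 leaves.

x_2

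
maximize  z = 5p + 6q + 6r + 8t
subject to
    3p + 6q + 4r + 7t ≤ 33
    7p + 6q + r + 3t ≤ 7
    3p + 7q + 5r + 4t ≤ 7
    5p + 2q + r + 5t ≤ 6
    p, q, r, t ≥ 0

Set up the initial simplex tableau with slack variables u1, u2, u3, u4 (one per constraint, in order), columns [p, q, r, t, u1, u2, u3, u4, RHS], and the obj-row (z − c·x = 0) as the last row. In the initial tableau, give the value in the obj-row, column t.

The obj-row carries the negated objective coefficients: the t entry is -8.

-8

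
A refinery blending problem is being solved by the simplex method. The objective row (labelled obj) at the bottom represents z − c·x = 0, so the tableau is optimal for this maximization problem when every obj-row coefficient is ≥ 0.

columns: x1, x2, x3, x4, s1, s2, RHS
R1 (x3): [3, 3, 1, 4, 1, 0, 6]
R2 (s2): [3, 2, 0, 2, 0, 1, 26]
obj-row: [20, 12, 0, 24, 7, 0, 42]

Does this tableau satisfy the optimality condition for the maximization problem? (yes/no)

Every obj-row coefficient is ≥ 0, so the tableau is optimal.

yes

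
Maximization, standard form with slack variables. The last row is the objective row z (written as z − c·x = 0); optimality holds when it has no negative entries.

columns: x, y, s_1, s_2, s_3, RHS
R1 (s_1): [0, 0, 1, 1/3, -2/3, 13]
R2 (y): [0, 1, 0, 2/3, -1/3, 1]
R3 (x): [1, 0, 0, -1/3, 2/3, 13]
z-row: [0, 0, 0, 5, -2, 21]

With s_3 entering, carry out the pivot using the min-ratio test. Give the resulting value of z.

Ratio test on column s_3 — row 1: entry -2/3 ≤ 0; row 2: entry -1/3 ≤ 0; row 3: 13/(2/3) = 39/2. Minimum is 39/2 at row 3 (x leaves); pivot element 2/3.
Pivot on row 3; the z-row RHS becomes 21 − (-2)·(39/2) = 60.

60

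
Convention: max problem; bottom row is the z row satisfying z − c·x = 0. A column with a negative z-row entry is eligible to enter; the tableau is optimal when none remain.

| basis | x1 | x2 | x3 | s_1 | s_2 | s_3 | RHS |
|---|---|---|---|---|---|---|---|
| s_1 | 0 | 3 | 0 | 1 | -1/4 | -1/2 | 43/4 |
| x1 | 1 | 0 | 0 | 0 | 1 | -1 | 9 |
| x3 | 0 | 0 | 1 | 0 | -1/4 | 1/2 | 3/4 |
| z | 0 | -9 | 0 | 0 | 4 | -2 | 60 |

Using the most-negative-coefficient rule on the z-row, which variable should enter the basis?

Negative z-row entries: x2: -9, s_3: -2.
The most negative is -9 in column x2, so x2 enters.

x2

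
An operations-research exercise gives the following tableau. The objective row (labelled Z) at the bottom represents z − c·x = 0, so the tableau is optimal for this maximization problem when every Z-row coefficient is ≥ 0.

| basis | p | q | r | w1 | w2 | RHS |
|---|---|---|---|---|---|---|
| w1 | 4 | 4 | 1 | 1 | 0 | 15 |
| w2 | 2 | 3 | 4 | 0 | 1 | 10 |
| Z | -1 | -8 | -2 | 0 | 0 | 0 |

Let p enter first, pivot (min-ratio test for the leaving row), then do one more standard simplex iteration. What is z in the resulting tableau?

Ratio test on column p — row 1: 15/4 = 15/4; row 2: 10/2 = 5. Minimum is 15/4 at row 1 (w1 leaves); pivot element 4.
Pivot on row 1; the Z-row RHS becomes 0 − (-1)·(15/4) = 15/4.
Next entering variable (most negative Z-row entry -7): q.
Ratio test on column q — row 1: (15/4)/1 = 15/4; row 2: (5/2)/1 = 5/2. Minimum is 5/2 at row 2 (w2 leaves); pivot element 1.
After the second pivot the Z-row RHS is 15/4 − (-7)·(5/2) = 85/4.

85/4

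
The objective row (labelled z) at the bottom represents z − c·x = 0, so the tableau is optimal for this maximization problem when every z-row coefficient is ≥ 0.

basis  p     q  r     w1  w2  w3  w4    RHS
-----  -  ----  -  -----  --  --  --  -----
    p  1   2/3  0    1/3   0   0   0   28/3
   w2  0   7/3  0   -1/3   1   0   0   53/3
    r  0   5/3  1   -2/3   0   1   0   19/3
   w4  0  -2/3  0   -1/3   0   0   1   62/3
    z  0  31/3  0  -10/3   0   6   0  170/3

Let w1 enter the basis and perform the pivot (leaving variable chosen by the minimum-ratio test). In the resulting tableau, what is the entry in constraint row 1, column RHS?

Ratio test on column w1 — row 1: (28/3)/(1/3) = 28; row 2: entry -1/3 ≤ 0; row 3: entry -2/3 ≤ 0; row 4: entry -1/3 ≤ 0. Minimum is 28 at row 1 (p leaves); pivot element 1/3.
Divide row 1 by 1/3; eliminate column w1 from the other rows.
In the new row 1, the RHS entry is the old entry divided by the pivot: (28/3)/(1/3) = 28.

28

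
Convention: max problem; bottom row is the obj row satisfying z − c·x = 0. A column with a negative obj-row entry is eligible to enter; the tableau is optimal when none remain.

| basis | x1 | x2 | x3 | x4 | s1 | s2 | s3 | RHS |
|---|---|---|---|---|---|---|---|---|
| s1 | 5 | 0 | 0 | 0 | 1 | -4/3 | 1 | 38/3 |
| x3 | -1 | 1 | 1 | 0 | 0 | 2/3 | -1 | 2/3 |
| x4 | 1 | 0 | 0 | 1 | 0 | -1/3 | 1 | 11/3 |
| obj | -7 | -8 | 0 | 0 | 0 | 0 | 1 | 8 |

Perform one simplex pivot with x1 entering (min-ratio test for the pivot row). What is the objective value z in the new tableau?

Ratio test on column x1 — row 1: (38/3)/5 = 38/15; row 2: entry -1 ≤ 0; row 3: (11/3)/1 = 11/3. Minimum is 38/15 at row 1 (s1 leaves); pivot element 5.
Pivot on row 1; the obj-row RHS becomes 8 − (-7)·(38/15) = 386/15.

386/15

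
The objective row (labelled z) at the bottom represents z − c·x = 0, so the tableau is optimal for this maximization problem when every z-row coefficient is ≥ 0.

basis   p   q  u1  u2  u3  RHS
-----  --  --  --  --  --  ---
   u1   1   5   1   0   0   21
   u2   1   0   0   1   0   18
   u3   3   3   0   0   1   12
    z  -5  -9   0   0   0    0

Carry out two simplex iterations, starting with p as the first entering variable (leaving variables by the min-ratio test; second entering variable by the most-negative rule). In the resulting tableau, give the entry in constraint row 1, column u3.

Ratio test on column p — row 1: 21/1 = 21; row 2: 18/1 = 18; row 3: 12/3 = 4. Minimum is 4 at row 3 (u3 leaves); pivot element 3.
Divide row 3 by 3; eliminate column p from the other rows.
Second iteration: most negative z-row entry is -4 in column q, so q enters.
Ratio test on column q — row 1: 17/4 = 17/4; row 2: entry -1 ≤ 0; row 3: 4/1 = 4. Minimum is 4 at row 3 (p leaves); pivot element 1.
Divide row 3 by 1; eliminate column q from the other rows.
After both pivots, the entry at constraint row 1, column u3 is -5/3.

-5/3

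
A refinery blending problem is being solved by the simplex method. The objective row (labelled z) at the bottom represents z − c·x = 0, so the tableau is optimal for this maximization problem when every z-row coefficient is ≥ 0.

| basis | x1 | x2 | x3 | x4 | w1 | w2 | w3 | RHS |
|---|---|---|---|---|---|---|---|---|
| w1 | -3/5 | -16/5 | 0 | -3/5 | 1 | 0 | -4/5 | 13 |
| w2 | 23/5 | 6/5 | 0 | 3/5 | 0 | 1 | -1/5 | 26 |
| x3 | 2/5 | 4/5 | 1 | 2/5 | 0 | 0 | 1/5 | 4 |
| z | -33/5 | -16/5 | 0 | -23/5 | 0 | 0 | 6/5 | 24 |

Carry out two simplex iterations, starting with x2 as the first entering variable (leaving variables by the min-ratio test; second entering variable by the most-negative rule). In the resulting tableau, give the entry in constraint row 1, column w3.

Ratio test on column x2 — row 1: entry -16/5 ≤ 0; row 2: 26/(6/5) = 65/3; row 3: 4/(4/5) = 5. Minimum is 5 at row 3 (x3 leaves); pivot element 4/5.
Divide row 3 by 4/5; eliminate column x2 from the other rows.
Second iteration: most negative z-row entry is -5 in column x1, so x1 enters.
Ratio test on column x1 — row 1: 29/1 = 29; row 2: 20/4 = 5; row 3: 5/(1/2) = 10. Minimum is 5 at row 2 (w2 leaves); pivot element 4.
Divide row 2 by 4; eliminate column x1 from the other rows.
After both pivots, the entry at constraint row 1, column w3 is 1/8.

1/8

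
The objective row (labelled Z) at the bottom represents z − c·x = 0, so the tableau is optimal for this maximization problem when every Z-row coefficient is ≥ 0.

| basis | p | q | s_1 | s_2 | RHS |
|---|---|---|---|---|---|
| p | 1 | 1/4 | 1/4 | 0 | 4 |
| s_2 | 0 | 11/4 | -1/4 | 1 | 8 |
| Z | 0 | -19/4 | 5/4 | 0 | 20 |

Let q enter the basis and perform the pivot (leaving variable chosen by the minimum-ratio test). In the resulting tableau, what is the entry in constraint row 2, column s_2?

Ratio test on column q — row 1: 4/(1/4) = 16; row 2: 8/(11/4) = 32/11. Minimum is 32/11 at row 2 (s_2 leaves); pivot element 11/4.
Divide row 2 by 11/4; eliminate column q from the other rows.
In the new row 2, the s_2 entry is the old entry divided by the pivot: 1/(11/4) = 4/11.

4/11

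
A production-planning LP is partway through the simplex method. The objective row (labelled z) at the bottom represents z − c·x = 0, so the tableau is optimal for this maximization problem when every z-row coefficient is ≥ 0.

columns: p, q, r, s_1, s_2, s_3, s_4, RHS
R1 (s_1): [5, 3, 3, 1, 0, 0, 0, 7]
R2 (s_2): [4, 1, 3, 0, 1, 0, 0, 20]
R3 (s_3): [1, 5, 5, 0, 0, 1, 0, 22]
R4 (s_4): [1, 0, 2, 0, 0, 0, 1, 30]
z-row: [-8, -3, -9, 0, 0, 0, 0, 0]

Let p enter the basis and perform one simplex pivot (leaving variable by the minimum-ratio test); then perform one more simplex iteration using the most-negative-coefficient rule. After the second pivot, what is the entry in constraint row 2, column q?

Ratio test on column p — row 1: 7/5 = 7/5; row 2: 20/4 = 5; row 3: 22/1 = 22; row 4: 30/1 = 30. Minimum is 7/5 at row 1 (s_1 leaves); pivot element 5.
Divide row 1 by 5; eliminate column p from the other rows.
Second iteration: most negative z-row entry is -21/5 in column r, so r enters.
Ratio test on column r — row 1: (7/5)/(3/5) = 7/3; row 2: (72/5)/(3/5) = 24; row 3: (103/5)/(22/5) = 103/22; row 4: (143/5)/(7/5) = 143/7. Minimum is 7/3 at row 1 (p leaves); pivot element 3/5.
Divide row 1 by 3/5; eliminate column r from the other rows.
After both pivots, the entry at constraint row 2, column q is -2.

-2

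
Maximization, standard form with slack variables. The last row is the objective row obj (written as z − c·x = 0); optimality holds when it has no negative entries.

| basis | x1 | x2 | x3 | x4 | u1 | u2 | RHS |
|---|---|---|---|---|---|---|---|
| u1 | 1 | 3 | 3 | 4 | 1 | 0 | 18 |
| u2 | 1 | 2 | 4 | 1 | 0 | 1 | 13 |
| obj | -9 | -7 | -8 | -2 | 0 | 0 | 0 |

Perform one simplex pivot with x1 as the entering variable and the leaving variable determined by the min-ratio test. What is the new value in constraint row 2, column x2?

2

Ratio test on column x1 — row 1: 18/1 = 18; row 2: 13/1 = 13. Minimum is 13 at row 2 (u2 leaves); pivot element 1.
Divide row 2 by 1; eliminate column x1 from the other rows.
In the new row 2, the x2 entry is the old entry divided by the pivot: 2/1 = 2.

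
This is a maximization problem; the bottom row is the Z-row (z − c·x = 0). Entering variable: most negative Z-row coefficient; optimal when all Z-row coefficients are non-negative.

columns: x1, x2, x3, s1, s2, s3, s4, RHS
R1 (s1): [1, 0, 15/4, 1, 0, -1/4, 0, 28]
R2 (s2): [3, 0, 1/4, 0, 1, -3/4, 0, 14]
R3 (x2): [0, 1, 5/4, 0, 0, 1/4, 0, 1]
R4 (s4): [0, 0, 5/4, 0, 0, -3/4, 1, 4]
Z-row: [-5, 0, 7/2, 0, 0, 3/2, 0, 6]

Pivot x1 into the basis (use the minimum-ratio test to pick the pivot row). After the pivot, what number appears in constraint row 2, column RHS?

14/3

Ratio test on column x1 — row 1: 28/1 = 28; row 2: 14/3 = 14/3; row 3: entry 0 ≤ 0; row 4: entry 0 ≤ 0. Minimum is 14/3 at row 2 (s2 leaves); pivot element 3.
Divide row 2 by 3; eliminate column x1 from the other rows.
In the new row 2, the RHS entry is the old entry divided by the pivot: 14/3 = 14/3.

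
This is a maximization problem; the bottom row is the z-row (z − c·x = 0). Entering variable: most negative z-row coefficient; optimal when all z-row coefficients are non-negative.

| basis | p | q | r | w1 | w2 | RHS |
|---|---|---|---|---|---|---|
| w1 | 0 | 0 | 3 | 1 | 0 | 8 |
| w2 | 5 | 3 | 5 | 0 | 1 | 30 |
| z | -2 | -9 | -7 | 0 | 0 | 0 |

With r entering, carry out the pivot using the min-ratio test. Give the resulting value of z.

Ratio test on column r — row 1: 8/3 = 8/3; row 2: 30/5 = 6. Minimum is 8/3 at row 1 (w1 leaves); pivot element 3.
Pivot on row 1; the z-row RHS becomes 0 − (-7)·(8/3) = 56/3.

56/3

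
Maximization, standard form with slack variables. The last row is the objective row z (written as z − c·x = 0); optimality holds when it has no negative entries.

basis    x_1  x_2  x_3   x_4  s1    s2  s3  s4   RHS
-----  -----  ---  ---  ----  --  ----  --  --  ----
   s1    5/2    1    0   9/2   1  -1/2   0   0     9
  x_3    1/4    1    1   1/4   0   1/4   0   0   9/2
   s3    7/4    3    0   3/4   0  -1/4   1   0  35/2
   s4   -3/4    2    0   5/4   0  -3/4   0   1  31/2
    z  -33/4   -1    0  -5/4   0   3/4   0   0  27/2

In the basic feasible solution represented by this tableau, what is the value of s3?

35/2

s3 is basic (row 3); its value is the RHS of that row, 35/2.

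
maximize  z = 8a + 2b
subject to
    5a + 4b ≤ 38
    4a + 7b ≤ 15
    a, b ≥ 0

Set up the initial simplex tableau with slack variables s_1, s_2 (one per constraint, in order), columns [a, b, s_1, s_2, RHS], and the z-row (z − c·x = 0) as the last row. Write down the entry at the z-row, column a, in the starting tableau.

-8

The z-row carries the negated objective coefficients: the a entry is -8.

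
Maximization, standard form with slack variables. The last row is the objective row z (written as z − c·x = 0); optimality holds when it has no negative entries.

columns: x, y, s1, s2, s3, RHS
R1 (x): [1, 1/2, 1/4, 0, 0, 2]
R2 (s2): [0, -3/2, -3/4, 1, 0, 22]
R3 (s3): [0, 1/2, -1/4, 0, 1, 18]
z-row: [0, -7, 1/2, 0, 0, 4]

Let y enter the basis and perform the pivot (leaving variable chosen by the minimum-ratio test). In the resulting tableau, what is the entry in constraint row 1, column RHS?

Ratio test on column y — row 1: 2/(1/2) = 4; row 2: entry -3/2 ≤ 0; row 3: 18/(1/2) = 36. Minimum is 4 at row 1 (x leaves); pivot element 1/2.
Divide row 1 by 1/2; eliminate column y from the other rows.
In the new row 1, the RHS entry is the old entry divided by the pivot: 2/(1/2) = 4.

4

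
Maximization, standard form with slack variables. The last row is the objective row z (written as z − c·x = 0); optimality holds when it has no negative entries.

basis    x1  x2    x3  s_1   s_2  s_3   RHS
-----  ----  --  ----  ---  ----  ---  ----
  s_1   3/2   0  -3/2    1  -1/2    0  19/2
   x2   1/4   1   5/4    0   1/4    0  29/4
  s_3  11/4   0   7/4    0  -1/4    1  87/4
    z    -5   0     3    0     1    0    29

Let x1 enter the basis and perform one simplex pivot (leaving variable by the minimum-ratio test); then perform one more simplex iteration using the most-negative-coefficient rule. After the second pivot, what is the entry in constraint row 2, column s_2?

1/9

Ratio test on column x1 — row 1: (19/2)/(3/2) = 19/3; row 2: (29/4)/(1/4) = 29; row 3: (87/4)/(11/4) = 87/11. Minimum is 19/3 at row 1 (s_1 leaves); pivot element 3/2.
Divide row 1 by 3/2; eliminate column x1 from the other rows.
Second iteration: most negative z-row entry is -2 in column x3, so x3 enters.
Ratio test on column x3 — row 1: entry -1 ≤ 0; row 2: (17/3)/(3/2) = 34/9; row 3: (13/3)/(9/2) = 26/27. Minimum is 26/27 at row 3 (s_3 leaves); pivot element 9/2.
Divide row 3 by 9/2; eliminate column x3 from the other rows.
After both pivots, the entry at constraint row 2, column s_2 is 1/9.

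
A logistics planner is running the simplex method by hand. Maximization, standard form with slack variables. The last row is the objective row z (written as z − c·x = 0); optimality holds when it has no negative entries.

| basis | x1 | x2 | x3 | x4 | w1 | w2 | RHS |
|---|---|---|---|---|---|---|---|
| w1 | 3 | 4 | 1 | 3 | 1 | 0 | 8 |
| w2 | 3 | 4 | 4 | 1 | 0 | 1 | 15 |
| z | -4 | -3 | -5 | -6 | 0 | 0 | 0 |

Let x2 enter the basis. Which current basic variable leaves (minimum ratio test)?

Column x2 entries and ratios — w1: 8/4 = 2; w2: 15/4 = 15/4.
Smallest ratio is 2 in the row of w1, so w1 leaves.

w1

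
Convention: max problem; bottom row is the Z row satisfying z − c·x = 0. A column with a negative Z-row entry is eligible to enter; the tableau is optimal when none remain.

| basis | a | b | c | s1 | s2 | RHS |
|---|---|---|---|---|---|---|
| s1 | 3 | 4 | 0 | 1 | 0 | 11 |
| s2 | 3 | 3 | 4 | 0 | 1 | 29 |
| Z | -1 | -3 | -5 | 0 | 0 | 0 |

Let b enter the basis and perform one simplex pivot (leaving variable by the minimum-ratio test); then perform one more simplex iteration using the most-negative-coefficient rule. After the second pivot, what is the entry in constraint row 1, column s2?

Ratio test on column b — row 1: 11/4 = 11/4; row 2: 29/3 = 29/3. Minimum is 11/4 at row 1 (s1 leaves); pivot element 4.
Divide row 1 by 4; eliminate column b from the other rows.
Second iteration: most negative Z-row entry is -5 in column c, so c enters.
Ratio test on column c — row 1: entry 0 ≤ 0; row 2: (83/4)/4 = 83/16. Minimum is 83/16 at row 2 (s2 leaves); pivot element 4.
Divide row 2 by 4; eliminate column c from the other rows.
After both pivots, the entry at constraint row 1, column s2 is 0.

0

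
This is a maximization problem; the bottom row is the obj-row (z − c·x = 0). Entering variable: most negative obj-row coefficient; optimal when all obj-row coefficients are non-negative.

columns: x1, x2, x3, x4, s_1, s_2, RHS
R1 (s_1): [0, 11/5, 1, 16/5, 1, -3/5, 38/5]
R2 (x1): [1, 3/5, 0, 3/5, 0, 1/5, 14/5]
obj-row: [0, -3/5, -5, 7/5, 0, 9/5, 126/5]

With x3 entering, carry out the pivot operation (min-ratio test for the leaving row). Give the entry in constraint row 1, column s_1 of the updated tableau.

Ratio test on column x3 — row 1: (38/5)/1 = 38/5; row 2: entry 0 ≤ 0. Minimum is 38/5 at row 1 (s_1 leaves); pivot element 1.
Divide row 1 by 1; eliminate column x3 from the other rows.
In the new row 1, the s_1 entry is the old entry divided by the pivot: 1/1 = 1.

1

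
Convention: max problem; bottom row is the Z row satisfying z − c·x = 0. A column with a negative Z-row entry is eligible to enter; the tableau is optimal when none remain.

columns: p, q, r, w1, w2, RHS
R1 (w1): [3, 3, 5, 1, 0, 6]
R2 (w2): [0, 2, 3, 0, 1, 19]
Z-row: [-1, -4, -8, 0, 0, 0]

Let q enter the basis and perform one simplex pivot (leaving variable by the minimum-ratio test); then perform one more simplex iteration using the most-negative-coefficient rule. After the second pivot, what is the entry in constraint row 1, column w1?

1/5

Ratio test on column q — row 1: 6/3 = 2; row 2: 19/2 = 19/2. Minimum is 2 at row 1 (w1 leaves); pivot element 3.
Divide row 1 by 3; eliminate column q from the other rows.
Second iteration: most negative Z-row entry is -4/3 in column r, so r enters.
Ratio test on column r — row 1: 2/(5/3) = 6/5; row 2: entry -1/3 ≤ 0. Minimum is 6/5 at row 1 (q leaves); pivot element 5/3.
Divide row 1 by 5/3; eliminate column r from the other rows.
After both pivots, the entry at constraint row 1, column w1 is 1/5.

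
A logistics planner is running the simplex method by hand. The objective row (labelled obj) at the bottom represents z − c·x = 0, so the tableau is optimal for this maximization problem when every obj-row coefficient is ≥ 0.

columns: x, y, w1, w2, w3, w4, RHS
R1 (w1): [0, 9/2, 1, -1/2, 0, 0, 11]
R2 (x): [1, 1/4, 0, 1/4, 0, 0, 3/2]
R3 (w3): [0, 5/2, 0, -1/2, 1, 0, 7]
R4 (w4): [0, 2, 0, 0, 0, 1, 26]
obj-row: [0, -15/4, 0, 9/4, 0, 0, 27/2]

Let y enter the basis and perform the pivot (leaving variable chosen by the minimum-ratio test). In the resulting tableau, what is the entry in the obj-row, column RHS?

Ratio test on column y — row 1: 11/(9/2) = 22/9; row 2: (3/2)/(1/4) = 6; row 3: 7/(5/2) = 14/5; row 4: 26/2 = 13. Minimum is 22/9 at row 1 (w1 leaves); pivot element 9/2.
Divide row 1 by 9/2; eliminate column y from the other rows.
obj-row update in column RHS: 27/2 − (-15/4)·(22/9) = 68/3.

68/3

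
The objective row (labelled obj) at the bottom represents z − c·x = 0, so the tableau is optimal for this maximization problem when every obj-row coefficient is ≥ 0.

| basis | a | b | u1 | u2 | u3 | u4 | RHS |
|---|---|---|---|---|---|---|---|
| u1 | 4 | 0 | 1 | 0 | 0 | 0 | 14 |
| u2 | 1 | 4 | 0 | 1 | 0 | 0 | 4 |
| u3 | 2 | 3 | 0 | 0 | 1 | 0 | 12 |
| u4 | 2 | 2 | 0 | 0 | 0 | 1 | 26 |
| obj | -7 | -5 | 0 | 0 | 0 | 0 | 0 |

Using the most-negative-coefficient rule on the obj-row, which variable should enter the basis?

a

Negative obj-row entries: a: -7, b: -5.
The most negative is -7 in column a, so a enters.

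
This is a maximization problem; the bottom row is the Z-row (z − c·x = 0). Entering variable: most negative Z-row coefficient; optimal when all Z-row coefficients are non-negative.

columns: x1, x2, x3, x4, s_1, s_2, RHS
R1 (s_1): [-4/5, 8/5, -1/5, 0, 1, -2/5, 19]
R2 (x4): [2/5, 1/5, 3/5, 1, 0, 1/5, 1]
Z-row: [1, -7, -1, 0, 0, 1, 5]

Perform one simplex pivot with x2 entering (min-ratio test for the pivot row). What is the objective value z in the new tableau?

Ratio test on column x2 — row 1: 19/(8/5) = 95/8; row 2: 1/(1/5) = 5. Minimum is 5 at row 2 (x4 leaves); pivot element 1/5.
Pivot on row 2; the Z-row RHS becomes 5 − (-7)·5 = 40.

40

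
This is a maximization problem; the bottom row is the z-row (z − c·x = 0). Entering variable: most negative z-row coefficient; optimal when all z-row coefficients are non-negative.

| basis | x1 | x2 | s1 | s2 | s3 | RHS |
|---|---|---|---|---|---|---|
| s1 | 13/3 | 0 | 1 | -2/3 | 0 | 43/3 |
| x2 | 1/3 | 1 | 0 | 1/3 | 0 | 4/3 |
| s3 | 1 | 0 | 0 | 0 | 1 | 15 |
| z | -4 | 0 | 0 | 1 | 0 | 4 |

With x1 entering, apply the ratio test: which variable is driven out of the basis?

Column x1 entries and ratios — s1: (43/3)/(13/3) = 43/13; x2: (4/3)/(1/3) = 4; s3: 15/1 = 15.
Smallest ratio is 43/13 in the row of s1, so s1 leaves.

s1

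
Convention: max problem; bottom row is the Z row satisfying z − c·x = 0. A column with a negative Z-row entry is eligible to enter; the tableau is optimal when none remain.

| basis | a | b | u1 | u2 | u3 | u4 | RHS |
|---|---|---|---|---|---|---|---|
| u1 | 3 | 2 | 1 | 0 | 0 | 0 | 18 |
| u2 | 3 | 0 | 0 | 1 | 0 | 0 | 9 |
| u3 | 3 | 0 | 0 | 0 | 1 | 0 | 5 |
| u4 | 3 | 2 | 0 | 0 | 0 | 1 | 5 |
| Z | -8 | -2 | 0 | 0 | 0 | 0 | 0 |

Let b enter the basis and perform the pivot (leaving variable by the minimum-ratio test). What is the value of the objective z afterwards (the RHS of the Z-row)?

Ratio test on column b — row 1: 18/2 = 9; row 2: entry 0 ≤ 0; row 3: entry 0 ≤ 0; row 4: 5/2 = 5/2. Minimum is 5/2 at row 4 (u4 leaves); pivot element 2.
Pivot on row 4; the Z-row RHS becomes 0 − (-2)·(5/2) = 5.

5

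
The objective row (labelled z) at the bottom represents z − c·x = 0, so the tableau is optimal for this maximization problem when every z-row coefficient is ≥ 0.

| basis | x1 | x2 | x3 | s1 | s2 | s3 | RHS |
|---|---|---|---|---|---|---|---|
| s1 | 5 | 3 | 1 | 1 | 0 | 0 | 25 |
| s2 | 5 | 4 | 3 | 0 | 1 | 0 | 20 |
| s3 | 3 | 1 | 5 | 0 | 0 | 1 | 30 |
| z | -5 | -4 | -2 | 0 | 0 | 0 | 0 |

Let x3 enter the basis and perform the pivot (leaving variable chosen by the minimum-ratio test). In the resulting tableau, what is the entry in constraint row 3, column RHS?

Ratio test on column x3 — row 1: 25/1 = 25; row 2: 20/3 = 20/3; row 3: 30/5 = 6. Minimum is 6 at row 3 (s3 leaves); pivot element 5.
Divide row 3 by 5; eliminate column x3 from the other rows.
In the new row 3, the RHS entry is the old entry divided by the pivot: 30/5 = 6.

6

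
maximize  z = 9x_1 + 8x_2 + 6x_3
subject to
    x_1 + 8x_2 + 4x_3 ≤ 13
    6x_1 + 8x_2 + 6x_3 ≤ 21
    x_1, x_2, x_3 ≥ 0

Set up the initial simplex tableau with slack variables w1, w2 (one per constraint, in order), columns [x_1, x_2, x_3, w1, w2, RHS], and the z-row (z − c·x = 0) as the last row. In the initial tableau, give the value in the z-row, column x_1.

-9

The z-row carries the negated objective coefficients: the x_1 entry is -9.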